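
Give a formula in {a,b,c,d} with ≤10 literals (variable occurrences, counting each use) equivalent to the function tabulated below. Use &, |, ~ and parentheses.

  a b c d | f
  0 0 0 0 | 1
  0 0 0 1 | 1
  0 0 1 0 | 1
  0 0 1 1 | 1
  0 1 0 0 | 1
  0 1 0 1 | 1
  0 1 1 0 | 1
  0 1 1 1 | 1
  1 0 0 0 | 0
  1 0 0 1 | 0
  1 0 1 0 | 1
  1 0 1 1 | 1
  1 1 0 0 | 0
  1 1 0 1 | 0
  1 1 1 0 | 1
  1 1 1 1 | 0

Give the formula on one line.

  (d & c) = 0001000100010001
  ~b = 1111000011110000
  ((d & c) & ~b) = 0001000000010000
  ~a = 1111111100000000
  (((d & c) & ~b) | ~a) = 1111111100010000
  (c | ~a) = 1111111100110011
  ~d = 1010101010101010
  ((c | ~a) & ~d) = 1010101000100010
  (((c | ~a) & ~d) & c) = 0010001000100010
  ((((d & c) & ~b) | ~a) | (((c | ~a) & ~d) & c)) = 1111111100110010

((((d & c) & ~b) | ~a) | (((c | ~a) & ~d) & c))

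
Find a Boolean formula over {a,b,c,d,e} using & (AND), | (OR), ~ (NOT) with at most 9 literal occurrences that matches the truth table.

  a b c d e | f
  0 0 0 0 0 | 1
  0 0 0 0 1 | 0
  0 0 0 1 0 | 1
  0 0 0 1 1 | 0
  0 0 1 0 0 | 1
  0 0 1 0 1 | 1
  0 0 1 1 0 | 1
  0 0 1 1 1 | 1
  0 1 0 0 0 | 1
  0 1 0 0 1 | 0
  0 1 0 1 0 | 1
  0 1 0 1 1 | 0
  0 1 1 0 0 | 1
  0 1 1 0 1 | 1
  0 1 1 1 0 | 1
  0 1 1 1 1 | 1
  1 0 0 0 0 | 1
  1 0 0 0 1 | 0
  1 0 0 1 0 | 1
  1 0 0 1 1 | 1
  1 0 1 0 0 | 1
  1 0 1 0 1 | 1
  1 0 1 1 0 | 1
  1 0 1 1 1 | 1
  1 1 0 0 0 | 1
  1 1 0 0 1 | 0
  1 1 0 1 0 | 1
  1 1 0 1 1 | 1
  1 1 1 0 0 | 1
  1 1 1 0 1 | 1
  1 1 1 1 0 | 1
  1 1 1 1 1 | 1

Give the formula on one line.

((~c & ((~c | b) & (a & d))) | (~e | c))

  ~c = 11110000111100001111000011110000
  (~c | b) = 11110000111111111111000011111111
  (a & d) = 00000000000000000011001100110011
  ((~c | b) & (a & d)) = 00000000000000000011000000110011
  (~c & ((~c | b) & (a & d))) = 00000000000000000011000000110000
  ~e = 10101010101010101010101010101010
  (~e | c) = 10101111101011111010111110101111
  ((~c & ((~c | b) & (a & d))) | (~e | c)) = 10101111101011111011111110111111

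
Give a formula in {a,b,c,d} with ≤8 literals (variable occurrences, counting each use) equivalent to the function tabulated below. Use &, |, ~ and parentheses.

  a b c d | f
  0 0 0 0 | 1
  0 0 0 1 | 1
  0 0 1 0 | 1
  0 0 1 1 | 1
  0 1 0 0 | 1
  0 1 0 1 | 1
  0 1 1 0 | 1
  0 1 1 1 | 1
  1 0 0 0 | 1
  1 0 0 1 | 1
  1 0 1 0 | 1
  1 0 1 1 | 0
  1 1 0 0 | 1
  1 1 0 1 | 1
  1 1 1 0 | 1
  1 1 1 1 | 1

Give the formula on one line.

((~d | ~a) | ((c & ~d) | (b | ~c)))

  ~d = 1010101010101010
  ~a = 1111111100000000
  (~d | ~a) = 1111111110101010
  (c & ~d) = 0010001000100010
  ~c = 1100110011001100
  (b | ~c) = 1100111111001111
  ((c & ~d) | (b | ~c)) = 1110111111101111
  ((~d | ~a) | ((c & ~d) | (b | ~c))) = 1111111111101111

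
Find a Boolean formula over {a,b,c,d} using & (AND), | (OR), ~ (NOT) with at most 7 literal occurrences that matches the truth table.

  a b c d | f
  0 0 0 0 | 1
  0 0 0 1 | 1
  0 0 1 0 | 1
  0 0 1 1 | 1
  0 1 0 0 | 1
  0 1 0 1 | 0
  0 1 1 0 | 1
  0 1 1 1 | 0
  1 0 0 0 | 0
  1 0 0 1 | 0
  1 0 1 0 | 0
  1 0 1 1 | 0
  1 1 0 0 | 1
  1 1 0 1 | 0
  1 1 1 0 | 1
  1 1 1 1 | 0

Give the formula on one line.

((~b | (~d | (a & ~b))) & (~a | b))

  ~b = 1111000011110000
  ~d = 1010101010101010
  (a & ~b) = 0000000011110000
  (~d | (a & ~b)) = 1010101011111010
  (~b | (~d | (a & ~b))) = 1111101011111010
  ~a = 1111111100000000
  (~a | b) = 1111111100001111
  ((~b | (~d | (a & ~b))) & (~a | b)) = 1111101000001010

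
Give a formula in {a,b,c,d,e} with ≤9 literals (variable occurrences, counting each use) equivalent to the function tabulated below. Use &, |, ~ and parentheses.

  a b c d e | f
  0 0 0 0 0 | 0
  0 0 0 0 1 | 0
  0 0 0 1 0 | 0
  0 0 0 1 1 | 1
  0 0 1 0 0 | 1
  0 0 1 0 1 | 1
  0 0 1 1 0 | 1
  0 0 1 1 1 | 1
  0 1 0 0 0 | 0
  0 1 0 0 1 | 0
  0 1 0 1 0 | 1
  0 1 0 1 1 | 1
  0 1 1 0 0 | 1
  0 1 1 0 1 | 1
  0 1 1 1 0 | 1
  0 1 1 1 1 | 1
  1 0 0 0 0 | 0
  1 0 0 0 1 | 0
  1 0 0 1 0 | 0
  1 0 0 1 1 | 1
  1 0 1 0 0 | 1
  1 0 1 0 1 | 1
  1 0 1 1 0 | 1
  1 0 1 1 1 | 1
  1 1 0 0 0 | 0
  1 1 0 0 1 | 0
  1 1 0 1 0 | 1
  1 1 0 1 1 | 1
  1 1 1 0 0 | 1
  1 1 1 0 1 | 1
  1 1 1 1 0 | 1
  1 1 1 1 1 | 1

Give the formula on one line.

  ~e = 10101010101010101010101010101010
  (~e & b) = 00000000101010100000000010101010
  ~c = 11110000111100001111000011110000
  (d & e) = 00010001000100010001000100010001
  (~c & (d & e)) = 00010000000100000001000000010000
  ((~e & b) | (~c & (d & e))) = 00010000101110100001000010111010
  (d & ((~e & b) | (~c & (d & e)))) = 00010000001100100001000000110010
  (c | (d & ((~e & b) | (~c & (d & e))))) = 00011111001111110001111100111111

(c | (d & ((~e & b) | (~c & (d & e)))))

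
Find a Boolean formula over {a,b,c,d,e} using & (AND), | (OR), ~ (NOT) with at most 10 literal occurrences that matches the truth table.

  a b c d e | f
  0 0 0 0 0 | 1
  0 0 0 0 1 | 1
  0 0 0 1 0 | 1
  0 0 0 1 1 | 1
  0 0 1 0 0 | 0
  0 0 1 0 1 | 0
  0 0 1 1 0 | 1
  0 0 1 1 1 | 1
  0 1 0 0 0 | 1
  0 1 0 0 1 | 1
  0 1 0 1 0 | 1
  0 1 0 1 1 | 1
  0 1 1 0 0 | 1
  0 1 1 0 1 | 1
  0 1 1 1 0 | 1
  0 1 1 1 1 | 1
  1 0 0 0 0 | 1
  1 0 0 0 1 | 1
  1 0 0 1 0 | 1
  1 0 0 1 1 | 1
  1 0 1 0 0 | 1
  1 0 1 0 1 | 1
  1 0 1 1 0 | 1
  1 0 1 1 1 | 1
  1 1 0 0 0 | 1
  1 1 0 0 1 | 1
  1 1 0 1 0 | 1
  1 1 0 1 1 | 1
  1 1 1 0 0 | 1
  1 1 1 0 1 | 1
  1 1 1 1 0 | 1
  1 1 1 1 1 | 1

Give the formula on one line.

  ~c = 11110000111100001111000011110000
  ~a = 11111111111111110000000000000000
  (~a | e) = 11111111111111110101010101010101
  ((~a | e) & d) = 00110011001100110001000100010001
  ~e = 10101010101010101010101010101010
  (d & ~e) = 00100010001000100010001000100010
  ((d & ~e) & c) = 00000010000000100000001000000010
  (((~a | e) & d) | ((d & ~e) & c)) = 00110011001100110001001100010011
  ((((~a | e) & d) | ((d & ~e) & c)) | a) = 00110011001100111111111111111111
  (~c | ((((~a | e) & d) | ((d & ~e) & c)) | a)) = 11110011111100111111111111111111
  ((~c | ((((~a | e) & d) | ((d & ~e) & c)) | a)) | b) = 11110011111111111111111111111111

((~c | ((((~a | e) & d) | ((d & ~e) & c)) | a)) | b)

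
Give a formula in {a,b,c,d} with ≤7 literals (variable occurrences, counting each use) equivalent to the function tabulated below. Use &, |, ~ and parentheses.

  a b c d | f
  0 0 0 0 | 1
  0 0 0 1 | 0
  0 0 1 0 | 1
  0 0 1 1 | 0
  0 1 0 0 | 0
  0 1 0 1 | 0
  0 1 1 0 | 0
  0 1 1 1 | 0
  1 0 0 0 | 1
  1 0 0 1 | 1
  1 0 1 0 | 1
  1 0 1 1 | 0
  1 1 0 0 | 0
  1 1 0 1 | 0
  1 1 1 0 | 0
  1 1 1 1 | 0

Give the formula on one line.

  ~b = 1111000011110000
  ~c = 1100110011001100
  (a & ~c) = 0000000011001100
  (~b & (a & ~c)) = 0000000011000000
  ~d = 1010101010101010
  (~d & ~b) = 1010000010100000
  ((~b & (a & ~c)) | (~d & ~b)) = 1010000011100000

((~b & (a & ~c)) | (~d & ~b))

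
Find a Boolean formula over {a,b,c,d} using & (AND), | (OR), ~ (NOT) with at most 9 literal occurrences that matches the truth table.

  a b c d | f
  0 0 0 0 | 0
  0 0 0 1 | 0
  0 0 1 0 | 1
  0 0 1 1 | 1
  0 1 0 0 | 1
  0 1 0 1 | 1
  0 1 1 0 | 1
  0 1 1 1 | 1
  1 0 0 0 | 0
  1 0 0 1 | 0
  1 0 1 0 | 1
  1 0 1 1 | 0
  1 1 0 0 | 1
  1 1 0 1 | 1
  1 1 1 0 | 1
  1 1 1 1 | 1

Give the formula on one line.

((b | (~d & c)) | ((((~a & ~b) | ~c) & ~a) & c))

  ~d = 1010101010101010
  (~d & c) = 0010001000100010
  (b | (~d & c)) = 0010111100101111
  ~a = 1111111100000000
  ~b = 1111000011110000
  (~a & ~b) = 1111000000000000
  ~c = 1100110011001100
  ((~a & ~b) | ~c) = 1111110011001100
  (((~a & ~b) | ~c) & ~a) = 1111110000000000
  ((((~a & ~b) | ~c) & ~a) & c) = 0011000000000000
  ((b | (~d & c)) | ((((~a & ~b) | ~c) & ~a) & c)) = 0011111100101111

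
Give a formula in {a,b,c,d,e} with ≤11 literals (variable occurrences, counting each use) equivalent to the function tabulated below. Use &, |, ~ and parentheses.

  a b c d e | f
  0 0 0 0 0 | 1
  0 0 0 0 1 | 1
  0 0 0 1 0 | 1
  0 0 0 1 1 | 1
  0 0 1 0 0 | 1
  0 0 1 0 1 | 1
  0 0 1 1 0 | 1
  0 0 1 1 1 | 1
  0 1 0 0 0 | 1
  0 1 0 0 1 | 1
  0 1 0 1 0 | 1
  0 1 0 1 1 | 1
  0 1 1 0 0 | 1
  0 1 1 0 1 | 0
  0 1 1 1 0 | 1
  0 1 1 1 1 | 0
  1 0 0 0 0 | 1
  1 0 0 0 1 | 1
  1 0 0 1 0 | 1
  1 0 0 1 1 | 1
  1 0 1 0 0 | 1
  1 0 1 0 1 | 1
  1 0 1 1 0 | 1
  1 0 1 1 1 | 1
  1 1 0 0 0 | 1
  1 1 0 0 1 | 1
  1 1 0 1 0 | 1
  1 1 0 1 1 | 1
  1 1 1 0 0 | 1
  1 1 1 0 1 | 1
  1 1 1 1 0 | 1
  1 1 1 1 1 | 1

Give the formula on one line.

  ~e = 10101010101010101010101010101010
  (e | d) = 01110111011101110111011101110111
  (b | (e | d)) = 01110111111111110111011111111111
  (c & (b | (e | d))) = 00000111000011110000011100001111
  (~e & (c & (b | (e | d)))) = 00000010000010100000001000001010
  ~c = 11110000111100001111000011110000
  (~c | a) = 11110000111100001111111111111111
  ~b = 11111111000000001111111100000000
  ((~c | a) | ~b) = 11111111111100001111111111111111
  ((~e & (c & (b | (e | d)))) | ((~c | a) | ~b)) = 11111111111110101111111111111111

((~e & (c & (b | (e | d)))) | ((~c | a) | ~b))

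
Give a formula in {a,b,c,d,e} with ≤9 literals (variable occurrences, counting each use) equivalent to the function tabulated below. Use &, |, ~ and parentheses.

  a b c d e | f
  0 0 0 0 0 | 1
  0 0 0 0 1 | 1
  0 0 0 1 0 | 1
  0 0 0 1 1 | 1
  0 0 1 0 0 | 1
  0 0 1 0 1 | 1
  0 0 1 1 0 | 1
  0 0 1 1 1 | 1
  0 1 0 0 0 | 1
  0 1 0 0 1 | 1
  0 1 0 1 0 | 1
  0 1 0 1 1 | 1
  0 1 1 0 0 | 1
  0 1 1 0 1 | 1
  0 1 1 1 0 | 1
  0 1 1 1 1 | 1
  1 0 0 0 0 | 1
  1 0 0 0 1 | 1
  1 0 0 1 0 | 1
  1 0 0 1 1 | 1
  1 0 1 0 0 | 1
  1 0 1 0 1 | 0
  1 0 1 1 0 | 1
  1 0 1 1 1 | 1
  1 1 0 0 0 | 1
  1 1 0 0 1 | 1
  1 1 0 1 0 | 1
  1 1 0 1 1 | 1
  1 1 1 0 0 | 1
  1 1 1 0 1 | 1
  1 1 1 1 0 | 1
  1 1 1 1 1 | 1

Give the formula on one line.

  ~d = 11001100110011001100110011001100
  ~c = 11110000111100001111000011110000
  (e & ~c) = 01010000010100000101000001010000
  (~d & (e & ~c)) = 01000000010000000100000001000000
  (d & c) = 00000011000000110000001100000011
  ~e = 10101010101010101010101010101010
  (b | ~e) = 10101010111111111010101011111111
  ((d & c) | (b | ~e)) = 10101011111111111010101111111111
  ((~d & (e & ~c)) | ((d & c) | (b | ~e))) = 11101011111111111110101111111111
  ~a = 11111111111111110000000000000000
  (d | ~a) = 11111111111111110011001100110011
  (((~d & (e & ~c)) | ((d & c) | (b | ~e))) | (d | ~a)) = 11111111111111111111101111111111

(((~d & (e & ~c)) | ((d & c) | (b | ~e))) | (d | ~a))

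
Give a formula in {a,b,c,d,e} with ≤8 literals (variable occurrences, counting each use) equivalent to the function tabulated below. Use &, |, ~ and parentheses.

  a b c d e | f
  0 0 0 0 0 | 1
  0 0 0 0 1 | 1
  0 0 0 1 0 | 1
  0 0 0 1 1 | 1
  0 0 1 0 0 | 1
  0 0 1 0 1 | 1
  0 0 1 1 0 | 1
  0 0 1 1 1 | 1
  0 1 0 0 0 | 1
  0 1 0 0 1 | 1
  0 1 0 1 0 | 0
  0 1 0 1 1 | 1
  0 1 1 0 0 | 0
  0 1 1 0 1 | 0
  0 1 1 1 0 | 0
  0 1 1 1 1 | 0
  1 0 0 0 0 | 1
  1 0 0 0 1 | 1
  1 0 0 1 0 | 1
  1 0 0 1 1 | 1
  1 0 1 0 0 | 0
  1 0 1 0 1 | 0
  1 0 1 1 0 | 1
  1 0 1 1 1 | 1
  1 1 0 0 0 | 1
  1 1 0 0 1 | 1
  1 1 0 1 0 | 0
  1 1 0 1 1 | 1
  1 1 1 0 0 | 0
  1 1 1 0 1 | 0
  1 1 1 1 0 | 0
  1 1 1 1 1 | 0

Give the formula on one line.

  ~c = 11110000111100001111000011110000
  ~d = 11001100110011001100110011001100
  (e | ~d) = 11011101110111011101110111011101
  (~c & (e | ~d)) = 11010000110100001101000011010000
  (~c | d) = 11110011111100111111001111110011
  ~a = 11111111111111110000000000000000
  (~a | b) = 11111111111111110000000011111111
  ((~c | d) | (~a | b)) = 11111111111111111111001111111111
  ~b = 11111111000000001111111100000000
  (((~c | d) | (~a | b)) & ~b) = 11111111000000001111001100000000
  ((~c & (e | ~d)) | (((~c | d) | (~a | b)) & ~b)) = 11111111110100001111001111010000

((~c & (e | ~d)) | (((~c | d) | (~a | b)) & ~b))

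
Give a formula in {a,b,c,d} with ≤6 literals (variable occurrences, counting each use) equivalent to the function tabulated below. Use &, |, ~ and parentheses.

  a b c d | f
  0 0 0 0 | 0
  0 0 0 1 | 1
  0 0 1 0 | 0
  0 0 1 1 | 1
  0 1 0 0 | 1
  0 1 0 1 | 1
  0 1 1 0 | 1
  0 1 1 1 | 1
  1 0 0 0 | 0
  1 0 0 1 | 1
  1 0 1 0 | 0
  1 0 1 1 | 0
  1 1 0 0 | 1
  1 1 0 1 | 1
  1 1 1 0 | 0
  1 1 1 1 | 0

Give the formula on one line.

  ~c = 1100110011001100
  ~a = 1111111100000000
  (~c | ~a) = 1111111111001100
  (d | b) = 0101111101011111
  ((~c | ~a) & (d | b)) = 0101111101001100

((~c | ~a) & (d | b))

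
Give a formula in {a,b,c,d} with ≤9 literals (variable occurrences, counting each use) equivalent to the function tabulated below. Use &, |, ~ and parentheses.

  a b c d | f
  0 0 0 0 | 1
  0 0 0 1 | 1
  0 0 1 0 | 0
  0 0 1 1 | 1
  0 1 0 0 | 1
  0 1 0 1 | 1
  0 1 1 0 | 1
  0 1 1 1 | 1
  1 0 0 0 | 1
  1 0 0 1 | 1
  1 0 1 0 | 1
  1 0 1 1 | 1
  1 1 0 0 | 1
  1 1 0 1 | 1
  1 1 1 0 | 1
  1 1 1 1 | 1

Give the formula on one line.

  ~d = 1010101010101010
  (b | ~d) = 1010111110101111
  ~b = 1111000011110000
  (~b & a) = 0000000011110000
  (b | (~b & a)) = 0000111111111111
  ((b | ~d) & (b | (~b & a))) = 0000111110101111
  (((b | ~d) & (b | (~b & a))) | d) = 0101111111111111
  ~c = 1100110011001100
  ~a = 1111111100000000
  (~c & ~a) = 1100110000000000
  ((((b | ~d) & (b | (~b & a))) | d) | (~c & ~a)) = 1101111111111111

((((b | ~d) & (b | (~b & a))) | d) | (~c & ~a))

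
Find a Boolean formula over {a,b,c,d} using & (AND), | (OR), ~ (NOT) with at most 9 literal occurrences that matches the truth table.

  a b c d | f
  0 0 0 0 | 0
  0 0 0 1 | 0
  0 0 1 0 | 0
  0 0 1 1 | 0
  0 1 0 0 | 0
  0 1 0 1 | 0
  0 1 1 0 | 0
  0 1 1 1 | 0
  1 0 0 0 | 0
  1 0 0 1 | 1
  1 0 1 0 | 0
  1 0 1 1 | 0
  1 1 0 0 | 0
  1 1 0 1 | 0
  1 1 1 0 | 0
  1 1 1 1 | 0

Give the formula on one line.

  ~b = 1111000011110000
  (a & ~b) = 0000000011110000
  ~d = 1010101010101010
  ((a & ~b) | ~d) = 1010101011111010
  (((a & ~b) | ~d) | a) = 1010101011111111
  ~c = 1100110011001100
  (~c | b) = 1100111111001111
  (~d | ~b) = 1111101011111010
  ((~d | ~b) & d) = 0101000001010000
  ((~c | b) & ((~d | ~b) & d)) = 0100000001000000
  ((((a & ~b) | ~d) | a) & ((~c | b) & ((~d | ~b) & d))) = 0000000001000000

((((a & ~b) | ~d) | a) & ((~c | b) & ((~d | ~b) & d)))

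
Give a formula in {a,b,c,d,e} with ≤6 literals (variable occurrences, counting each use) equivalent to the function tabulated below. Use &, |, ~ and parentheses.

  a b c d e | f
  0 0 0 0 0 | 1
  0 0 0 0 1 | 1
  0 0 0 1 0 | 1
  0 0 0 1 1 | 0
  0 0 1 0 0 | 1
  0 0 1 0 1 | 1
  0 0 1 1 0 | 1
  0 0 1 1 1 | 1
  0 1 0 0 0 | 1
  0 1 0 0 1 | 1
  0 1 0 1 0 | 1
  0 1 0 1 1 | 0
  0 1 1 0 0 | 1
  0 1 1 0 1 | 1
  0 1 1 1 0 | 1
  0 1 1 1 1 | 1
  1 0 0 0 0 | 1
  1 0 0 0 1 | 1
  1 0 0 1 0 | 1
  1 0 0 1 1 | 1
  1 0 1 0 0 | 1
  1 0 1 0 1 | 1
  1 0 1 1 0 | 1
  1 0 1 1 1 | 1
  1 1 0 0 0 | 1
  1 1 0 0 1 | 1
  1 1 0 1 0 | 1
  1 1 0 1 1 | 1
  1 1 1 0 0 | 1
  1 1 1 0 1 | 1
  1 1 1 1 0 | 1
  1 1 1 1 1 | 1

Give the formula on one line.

  ~d = 11001100110011001100110011001100
  ~e = 10101010101010101010101010101010
  (~e | c) = 10101111101011111010111110101111
  ((~e | c) | a) = 10101111101011111111111111111111
  (~d | ((~e | c) | a)) = 11101111111011111111111111111111

(~d | ((~e | c) | a))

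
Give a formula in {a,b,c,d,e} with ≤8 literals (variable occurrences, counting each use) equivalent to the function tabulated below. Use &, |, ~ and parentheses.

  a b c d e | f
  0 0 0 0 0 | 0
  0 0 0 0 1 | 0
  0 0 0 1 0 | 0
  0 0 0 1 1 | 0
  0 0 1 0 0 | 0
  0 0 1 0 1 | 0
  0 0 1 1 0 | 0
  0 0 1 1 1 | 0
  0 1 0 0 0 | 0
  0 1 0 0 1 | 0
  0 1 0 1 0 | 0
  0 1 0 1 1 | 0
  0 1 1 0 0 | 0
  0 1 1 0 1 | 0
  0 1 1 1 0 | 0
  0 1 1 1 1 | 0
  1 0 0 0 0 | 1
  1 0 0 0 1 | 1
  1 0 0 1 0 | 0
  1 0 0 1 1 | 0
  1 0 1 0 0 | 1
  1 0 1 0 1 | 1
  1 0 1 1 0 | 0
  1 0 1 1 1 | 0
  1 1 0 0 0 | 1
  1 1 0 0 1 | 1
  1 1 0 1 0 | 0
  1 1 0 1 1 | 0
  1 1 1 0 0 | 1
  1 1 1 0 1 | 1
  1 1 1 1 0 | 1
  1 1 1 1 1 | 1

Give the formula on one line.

((~d & a) | ((b & a) & c))

  ~d = 11001100110011001100110011001100
  (~d & a) = 00000000000000001100110011001100
  (b & a) = 00000000000000000000000011111111
  ((b & a) & c) = 00000000000000000000000000001111
  ((~d & a) | ((b & a) & c)) = 00000000000000001100110011001111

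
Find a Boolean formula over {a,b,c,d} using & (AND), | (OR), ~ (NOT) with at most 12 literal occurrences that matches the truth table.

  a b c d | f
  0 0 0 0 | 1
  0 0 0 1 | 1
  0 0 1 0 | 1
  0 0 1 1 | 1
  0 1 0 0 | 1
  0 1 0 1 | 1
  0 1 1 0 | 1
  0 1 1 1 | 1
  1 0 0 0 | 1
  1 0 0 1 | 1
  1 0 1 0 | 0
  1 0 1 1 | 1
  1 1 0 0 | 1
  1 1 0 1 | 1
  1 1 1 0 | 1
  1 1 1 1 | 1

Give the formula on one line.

((~c | (~a | ((d & ~a) | b))) | (d & (c | (~d & b))))

  ~c = 1100110011001100
  ~a = 1111111100000000
  (d & ~a) = 0101010100000000
  ((d & ~a) | b) = 0101111100001111
  (~a | ((d & ~a) | b)) = 1111111100001111
  (~c | (~a | ((d & ~a) | b))) = 1111111111001111
  ~d = 1010101010101010
  (~d & b) = 0000101000001010
  (c | (~d & b)) = 0011101100111011
  (d & (c | (~d & b))) = 0001000100010001
  ((~c | (~a | ((d & ~a) | b))) | (d & (c | (~d & b)))) = 1111111111011111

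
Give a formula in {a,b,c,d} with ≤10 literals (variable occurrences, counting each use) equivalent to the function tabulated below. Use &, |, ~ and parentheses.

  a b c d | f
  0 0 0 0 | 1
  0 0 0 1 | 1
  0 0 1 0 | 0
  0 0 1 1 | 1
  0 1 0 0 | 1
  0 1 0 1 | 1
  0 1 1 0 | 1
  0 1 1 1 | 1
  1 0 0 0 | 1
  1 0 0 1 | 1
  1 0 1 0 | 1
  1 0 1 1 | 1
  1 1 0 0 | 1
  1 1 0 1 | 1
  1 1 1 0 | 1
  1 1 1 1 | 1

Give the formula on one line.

  (d | b) = 0101111101011111
  ~c = 1100110011001100
  (~c & a) = 0000000011001100
  (b | (~c & a)) = 0000111111001111
  ((d | b) | (b | (~c & a))) = 0101111111011111
  (((d | b) | (b | (~c & a))) | a) = 0101111111111111
  (b & a) = 0000000000001111
  ((b & a) | ~c) = 1100110011001111
  ((((d | b) | (b | (~c & a))) | a) | ((b & a) | ~c)) = 1101111111111111

((((d | b) | (b | (~c & a))) | a) | ((b & a) | ~c))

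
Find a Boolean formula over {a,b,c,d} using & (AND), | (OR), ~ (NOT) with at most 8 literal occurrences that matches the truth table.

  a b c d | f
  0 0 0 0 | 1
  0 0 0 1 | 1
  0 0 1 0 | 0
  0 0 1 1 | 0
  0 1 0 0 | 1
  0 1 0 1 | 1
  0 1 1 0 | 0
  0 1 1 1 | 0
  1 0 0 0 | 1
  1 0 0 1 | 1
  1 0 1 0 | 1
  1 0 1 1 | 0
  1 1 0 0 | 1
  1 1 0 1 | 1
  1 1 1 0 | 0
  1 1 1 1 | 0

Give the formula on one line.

  ~c = 1100110011001100
  ~d = 1010101010101010
  (b | ~d) = 1010111110101111
  ~b = 1111000011110000
  (~b & a) = 0000000011110000
  ((b | ~d) & (~b & a)) = 0000000010100000
  (c & ~b) = 0011000000110000
  (((b | ~d) & (~b & a)) & (c & ~b)) = 0000000000100000
  (~c | (((b | ~d) & (~b & a)) & (c & ~b))) = 1100110011101100

(~c | (((b | ~d) & (~b & a)) & (c & ~b)))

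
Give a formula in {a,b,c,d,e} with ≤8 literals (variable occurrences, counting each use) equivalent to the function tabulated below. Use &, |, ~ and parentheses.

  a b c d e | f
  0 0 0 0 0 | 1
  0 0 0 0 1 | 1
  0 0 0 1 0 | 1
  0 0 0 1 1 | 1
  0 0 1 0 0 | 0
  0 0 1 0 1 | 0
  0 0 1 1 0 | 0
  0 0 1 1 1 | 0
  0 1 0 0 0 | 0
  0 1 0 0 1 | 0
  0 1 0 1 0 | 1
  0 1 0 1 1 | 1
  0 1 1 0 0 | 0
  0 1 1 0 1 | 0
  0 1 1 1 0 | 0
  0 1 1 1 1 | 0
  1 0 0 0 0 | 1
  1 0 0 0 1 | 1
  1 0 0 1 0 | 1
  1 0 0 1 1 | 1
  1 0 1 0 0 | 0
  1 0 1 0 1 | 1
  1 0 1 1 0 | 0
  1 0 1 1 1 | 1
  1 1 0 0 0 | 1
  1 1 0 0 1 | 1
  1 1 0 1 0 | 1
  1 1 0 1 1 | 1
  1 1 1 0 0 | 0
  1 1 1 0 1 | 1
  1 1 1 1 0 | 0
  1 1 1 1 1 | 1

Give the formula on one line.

  (e & a) = 00000000000000000101010101010101
  ~a = 11111111111111110000000000000000
  (c & ~a) = 00001111000011110000000000000000
  ((c & ~a) | a) = 00001111000011111111111111111111
  (((c & ~a) | a) | d) = 00111111001111111111111111111111
  ~b = 11111111000000001111111100000000
  ((((c & ~a) | a) | d) | ~b) = 11111111001111111111111111111111
  ~c = 11110000111100001111000011110000
  (((((c & ~a) | a) | d) | ~b) & ~c) = 11110000001100001111000011110000
  ((e & a) | (((((c & ~a) | a) | d) | ~b) & ~c)) = 11110000001100001111010111110101

((e & a) | (((((c & ~a) | a) | d) | ~b) & ~c))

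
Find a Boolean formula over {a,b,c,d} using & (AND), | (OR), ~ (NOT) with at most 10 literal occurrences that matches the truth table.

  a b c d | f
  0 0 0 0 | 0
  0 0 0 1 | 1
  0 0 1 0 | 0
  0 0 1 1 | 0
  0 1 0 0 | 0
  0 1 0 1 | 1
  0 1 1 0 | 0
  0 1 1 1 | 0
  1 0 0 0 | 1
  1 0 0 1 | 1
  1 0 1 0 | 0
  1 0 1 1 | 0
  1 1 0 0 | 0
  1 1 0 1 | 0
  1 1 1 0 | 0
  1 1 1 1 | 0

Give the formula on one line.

(((~a & (a | (d & ~c))) | (~b & a)) & (~c | ~a))

  ~a = 1111111100000000
  ~c = 1100110011001100
  (d & ~c) = 0100010001000100
  (a | (d & ~c)) = 0100010011111111
  (~a & (a | (d & ~c))) = 0100010000000000
  ~b = 1111000011110000
  (~b & a) = 0000000011110000
  ((~a & (a | (d & ~c))) | (~b & a)) = 0100010011110000
  (~c | ~a) = 1111111111001100
  (((~a & (a | (d & ~c))) | (~b & a)) & (~c | ~a)) = 0100010011000000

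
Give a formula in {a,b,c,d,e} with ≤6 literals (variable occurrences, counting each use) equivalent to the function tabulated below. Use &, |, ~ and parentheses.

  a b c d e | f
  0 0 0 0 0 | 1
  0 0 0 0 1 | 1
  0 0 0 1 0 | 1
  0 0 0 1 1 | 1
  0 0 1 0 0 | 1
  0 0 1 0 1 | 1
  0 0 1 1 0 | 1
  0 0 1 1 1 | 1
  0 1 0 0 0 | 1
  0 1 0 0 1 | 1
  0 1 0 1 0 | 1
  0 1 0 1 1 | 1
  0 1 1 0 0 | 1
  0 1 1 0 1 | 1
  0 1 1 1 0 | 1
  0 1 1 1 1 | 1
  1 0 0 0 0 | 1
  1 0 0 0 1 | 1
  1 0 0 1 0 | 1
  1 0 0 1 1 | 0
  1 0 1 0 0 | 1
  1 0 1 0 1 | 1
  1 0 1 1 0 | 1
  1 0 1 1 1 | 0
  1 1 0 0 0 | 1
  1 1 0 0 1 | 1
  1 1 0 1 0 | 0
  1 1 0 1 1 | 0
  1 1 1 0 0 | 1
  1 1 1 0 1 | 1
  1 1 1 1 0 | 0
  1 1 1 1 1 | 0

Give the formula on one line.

((a & (((~e & d) & ~b) | ~d)) | ~a)

  ~e = 10101010101010101010101010101010
  (~e & d) = 00100010001000100010001000100010
  ~b = 11111111000000001111111100000000
  ((~e & d) & ~b) = 00100010000000000010001000000000
  ~d = 11001100110011001100110011001100
  (((~e & d) & ~b) | ~d) = 11101110110011001110111011001100
  (a & (((~e & d) & ~b) | ~d)) = 00000000000000001110111011001100
  ~a = 11111111111111110000000000000000
  ((a & (((~e & d) & ~b) | ~d)) | ~a) = 11111111111111111110111011001100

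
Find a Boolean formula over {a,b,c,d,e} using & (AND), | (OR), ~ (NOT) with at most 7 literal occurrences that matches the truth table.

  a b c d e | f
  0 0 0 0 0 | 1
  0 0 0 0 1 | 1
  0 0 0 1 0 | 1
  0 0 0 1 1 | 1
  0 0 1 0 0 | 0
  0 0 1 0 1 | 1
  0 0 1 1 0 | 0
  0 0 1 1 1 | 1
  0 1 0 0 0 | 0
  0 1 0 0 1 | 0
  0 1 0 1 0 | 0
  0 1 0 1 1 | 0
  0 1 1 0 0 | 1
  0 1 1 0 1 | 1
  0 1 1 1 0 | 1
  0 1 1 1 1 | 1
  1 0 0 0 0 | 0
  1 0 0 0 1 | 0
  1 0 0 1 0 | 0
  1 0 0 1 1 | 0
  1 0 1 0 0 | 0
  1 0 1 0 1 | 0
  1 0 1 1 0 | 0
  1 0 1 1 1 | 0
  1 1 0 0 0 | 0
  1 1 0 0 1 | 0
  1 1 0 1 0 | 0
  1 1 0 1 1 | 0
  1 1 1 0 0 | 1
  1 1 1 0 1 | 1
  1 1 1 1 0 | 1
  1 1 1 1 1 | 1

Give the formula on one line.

((c | ~b) & ((~a & e) | ((~c & ~a) | b)))

  ~b = 11111111000000001111111100000000
  (c | ~b) = 11111111000011111111111100001111
  ~a = 11111111111111110000000000000000
  (~a & e) = 01010101010101010000000000000000
  ~c = 11110000111100001111000011110000
  (~c & ~a) = 11110000111100000000000000000000
  ((~c & ~a) | b) = 11110000111111110000000011111111
  ((~a & e) | ((~c & ~a) | b)) = 11110101111111110000000011111111
  ((c | ~b) & ((~a & e) | ((~c & ~a) | b))) = 11110101000011110000000000001111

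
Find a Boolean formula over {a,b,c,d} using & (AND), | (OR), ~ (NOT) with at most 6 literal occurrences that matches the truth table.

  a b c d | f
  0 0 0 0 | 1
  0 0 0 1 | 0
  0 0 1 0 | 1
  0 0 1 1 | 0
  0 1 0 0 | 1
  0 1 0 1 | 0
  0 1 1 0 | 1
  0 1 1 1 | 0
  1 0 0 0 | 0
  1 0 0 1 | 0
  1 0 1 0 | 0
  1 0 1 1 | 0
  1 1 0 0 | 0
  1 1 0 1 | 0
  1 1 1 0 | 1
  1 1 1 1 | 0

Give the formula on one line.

  ~d = 1010101010101010
  (c & ~d) = 0010001000100010
  (b & (c & ~d)) = 0000001000000010
  (~d | a) = 1010101011111111
  ~a = 1111111100000000
  ((~d | a) & ~a) = 1010101000000000
  ((b & (c & ~d)) | ((~d | a) & ~a)) = 1010101000000010

((b & (c & ~d)) | ((~d | a) & ~a))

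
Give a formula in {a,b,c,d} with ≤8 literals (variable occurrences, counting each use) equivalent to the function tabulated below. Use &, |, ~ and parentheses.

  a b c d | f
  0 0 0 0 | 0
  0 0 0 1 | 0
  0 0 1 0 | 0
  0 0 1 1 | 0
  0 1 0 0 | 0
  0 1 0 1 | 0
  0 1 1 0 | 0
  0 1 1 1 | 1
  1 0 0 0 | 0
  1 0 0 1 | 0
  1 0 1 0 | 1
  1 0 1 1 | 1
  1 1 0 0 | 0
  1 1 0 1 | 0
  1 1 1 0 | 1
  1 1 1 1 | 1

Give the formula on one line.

  (b & d) = 0000010100000101
  ~b = 1111000011110000
  (~b | c) = 1111001111110011
  ((~b | c) | a) = 1111001111111111
  (d & ((~b | c) | a)) = 0101000101010101
  ((b & d) & (d & ((~b | c) | a))) = 0000000100000101
  (((b & d) & (d & ((~b | c) | a))) | a) = 0000000111111111
  (c & (((b & d) & (d & ((~b | c) | a))) | a)) = 0000000100110011

(c & (((b & d) & (d & ((~b | c) | a))) | a))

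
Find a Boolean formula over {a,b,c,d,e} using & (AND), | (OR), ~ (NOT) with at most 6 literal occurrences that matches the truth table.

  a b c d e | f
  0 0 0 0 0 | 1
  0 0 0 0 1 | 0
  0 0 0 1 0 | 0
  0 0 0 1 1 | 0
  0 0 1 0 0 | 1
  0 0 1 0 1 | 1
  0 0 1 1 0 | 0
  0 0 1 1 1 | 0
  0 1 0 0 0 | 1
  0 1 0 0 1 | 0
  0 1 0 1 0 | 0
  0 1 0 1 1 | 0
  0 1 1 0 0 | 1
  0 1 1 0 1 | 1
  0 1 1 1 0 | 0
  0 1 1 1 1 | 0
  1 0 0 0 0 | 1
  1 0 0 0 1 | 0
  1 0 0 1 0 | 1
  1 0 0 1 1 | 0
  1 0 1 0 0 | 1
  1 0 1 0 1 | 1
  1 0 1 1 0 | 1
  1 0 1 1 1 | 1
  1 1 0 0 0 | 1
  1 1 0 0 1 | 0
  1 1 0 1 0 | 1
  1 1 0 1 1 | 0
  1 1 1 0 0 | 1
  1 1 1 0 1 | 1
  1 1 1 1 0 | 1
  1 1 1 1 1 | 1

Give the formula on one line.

((c | ~e) & (a | ~d))

  ~e = 10101010101010101010101010101010
  (c | ~e) = 10101111101011111010111110101111
  ~d = 11001100110011001100110011001100
  (a | ~d) = 11001100110011001111111111111111
  ((c | ~e) & (a | ~d)) = 10001100100011001010111110101111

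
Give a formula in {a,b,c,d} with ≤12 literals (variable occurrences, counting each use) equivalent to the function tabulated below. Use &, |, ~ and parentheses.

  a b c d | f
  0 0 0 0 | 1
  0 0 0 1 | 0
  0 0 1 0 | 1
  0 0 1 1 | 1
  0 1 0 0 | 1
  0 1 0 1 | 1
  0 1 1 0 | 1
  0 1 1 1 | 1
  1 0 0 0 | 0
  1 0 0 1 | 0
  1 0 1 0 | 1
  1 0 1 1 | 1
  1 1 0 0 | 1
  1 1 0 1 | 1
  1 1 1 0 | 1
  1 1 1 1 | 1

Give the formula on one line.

((~a & ((~d | c) & ((~b | (a & d)) | ~a))) | (c | b))

  ~a = 1111111100000000
  ~d = 1010101010101010
  (~d | c) = 1011101110111011
  ~b = 1111000011110000
  (a & d) = 0000000001010101
  (~b | (a & d)) = 1111000011110101
  ((~b | (a & d)) | ~a) = 1111111111110101
  ((~d | c) & ((~b | (a & d)) | ~a)) = 1011101110110001
  (~a & ((~d | c) & ((~b | (a & d)) | ~a))) = 1011101100000000
  (c | b) = 0011111100111111
  ((~a & ((~d | c) & ((~b | (a & d)) | ~a))) | (c | b)) = 1011111100111111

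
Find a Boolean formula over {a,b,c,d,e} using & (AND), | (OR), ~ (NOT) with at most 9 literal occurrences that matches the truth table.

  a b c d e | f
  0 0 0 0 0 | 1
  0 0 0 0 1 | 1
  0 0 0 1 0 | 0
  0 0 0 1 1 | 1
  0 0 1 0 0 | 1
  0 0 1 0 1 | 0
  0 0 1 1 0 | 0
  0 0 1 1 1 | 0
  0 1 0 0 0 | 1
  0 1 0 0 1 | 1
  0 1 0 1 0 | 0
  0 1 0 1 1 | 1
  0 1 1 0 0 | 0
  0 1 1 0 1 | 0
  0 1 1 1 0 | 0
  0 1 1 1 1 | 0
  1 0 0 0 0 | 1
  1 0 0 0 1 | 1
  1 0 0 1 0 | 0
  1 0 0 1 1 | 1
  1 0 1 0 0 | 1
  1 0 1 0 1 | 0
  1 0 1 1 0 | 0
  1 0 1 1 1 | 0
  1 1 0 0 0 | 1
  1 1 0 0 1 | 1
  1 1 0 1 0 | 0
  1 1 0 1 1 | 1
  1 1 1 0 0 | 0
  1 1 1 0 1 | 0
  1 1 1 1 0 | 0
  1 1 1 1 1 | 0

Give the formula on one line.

  ~d = 11001100110011001100110011001100
  (~d | e) = 11011101110111011101110111011101
  ((~d | e) | c) = 11011111110111111101111111011111
  ~c = 11110000111100001111000011110000
  ~b = 11111111000000001111111100000000
  ~e = 10101010101010101010101010101010
  (~e & ~d) = 10001000100010001000100010001000
  (~b & (~e & ~d)) = 10001000000000001000100000000000
  (~c | (~b & (~e & ~d))) = 11111000111100001111100011110000
  (((~d | e) | c) & (~c | (~b & (~e & ~d)))) = 11011000110100001101100011010000

(((~d | e) | c) & (~c | (~b & (~e & ~d))))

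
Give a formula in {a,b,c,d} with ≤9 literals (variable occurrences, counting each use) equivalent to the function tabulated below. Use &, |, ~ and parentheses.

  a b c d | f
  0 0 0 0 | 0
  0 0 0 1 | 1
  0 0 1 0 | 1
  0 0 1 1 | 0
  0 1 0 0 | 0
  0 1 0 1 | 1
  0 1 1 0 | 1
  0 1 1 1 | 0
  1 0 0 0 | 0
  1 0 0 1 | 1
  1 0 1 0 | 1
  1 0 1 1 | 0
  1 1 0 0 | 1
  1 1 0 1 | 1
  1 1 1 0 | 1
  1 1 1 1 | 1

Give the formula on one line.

  (a & b) = 0000000000001111
  ~c = 1100110011001100
  (d & ~c) = 0100010001000100
  ((a & b) | (d & ~c)) = 0100010001001111
  ~d = 1010101010101010
  (~d & c) = 0010001000100010
  (((a & b) | (d & ~c)) | (~d & c)) = 0110011001101111

(((a & b) | (d & ~c)) | (~d & c))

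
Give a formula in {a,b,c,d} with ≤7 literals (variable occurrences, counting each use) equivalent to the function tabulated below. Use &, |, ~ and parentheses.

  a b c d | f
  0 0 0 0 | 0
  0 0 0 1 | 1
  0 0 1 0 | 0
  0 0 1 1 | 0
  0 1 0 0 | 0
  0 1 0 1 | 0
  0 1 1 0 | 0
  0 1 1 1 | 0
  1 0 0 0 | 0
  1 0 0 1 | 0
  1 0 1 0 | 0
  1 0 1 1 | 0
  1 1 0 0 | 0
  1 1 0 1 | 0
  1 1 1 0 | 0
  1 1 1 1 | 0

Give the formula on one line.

((~a & ~b) & (d & ~c))

  ~a = 1111111100000000
  ~b = 1111000011110000
  (~a & ~b) = 1111000000000000
  ~c = 1100110011001100
  (d & ~c) = 0100010001000100
  ((~a & ~b) & (d & ~c)) = 0100000000000000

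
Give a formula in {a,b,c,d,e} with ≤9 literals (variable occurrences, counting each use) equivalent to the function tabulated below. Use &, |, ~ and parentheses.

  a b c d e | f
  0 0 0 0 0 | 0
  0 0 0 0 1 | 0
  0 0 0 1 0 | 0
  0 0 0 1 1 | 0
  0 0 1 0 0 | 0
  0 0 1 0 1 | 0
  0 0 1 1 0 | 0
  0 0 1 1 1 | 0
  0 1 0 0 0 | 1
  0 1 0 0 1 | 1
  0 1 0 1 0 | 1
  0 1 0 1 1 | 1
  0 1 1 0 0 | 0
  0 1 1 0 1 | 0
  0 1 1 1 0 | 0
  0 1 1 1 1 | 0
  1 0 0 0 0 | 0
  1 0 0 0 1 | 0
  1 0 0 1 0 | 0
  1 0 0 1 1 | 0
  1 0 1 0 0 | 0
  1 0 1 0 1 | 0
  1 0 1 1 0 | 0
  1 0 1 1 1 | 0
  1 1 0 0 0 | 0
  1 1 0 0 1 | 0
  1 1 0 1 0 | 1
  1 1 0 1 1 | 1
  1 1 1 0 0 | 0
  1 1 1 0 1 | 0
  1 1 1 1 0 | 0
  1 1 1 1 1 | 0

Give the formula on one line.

  ~a = 11111111111111110000000000000000
  (~a | d) = 11111111111111110011001100110011
  (a | b) = 00000000111111111111111111111111
  (e | (a | b)) = 01010101111111111111111111111111
  ((~a | d) & (e | (a | b))) = 01010101111111110011001100110011
  (((~a | d) & (e | (a | b))) | d) = 01110111111111110011001100110011
  ~c = 11110000111100001111000011110000
  (~c & b) = 00000000111100000000000011110000
  ((((~a | d) & (e | (a | b))) | d) & (~c & b)) = 00000000111100000000000000110000

((((~a | d) & (e | (a | b))) | d) & (~c & b))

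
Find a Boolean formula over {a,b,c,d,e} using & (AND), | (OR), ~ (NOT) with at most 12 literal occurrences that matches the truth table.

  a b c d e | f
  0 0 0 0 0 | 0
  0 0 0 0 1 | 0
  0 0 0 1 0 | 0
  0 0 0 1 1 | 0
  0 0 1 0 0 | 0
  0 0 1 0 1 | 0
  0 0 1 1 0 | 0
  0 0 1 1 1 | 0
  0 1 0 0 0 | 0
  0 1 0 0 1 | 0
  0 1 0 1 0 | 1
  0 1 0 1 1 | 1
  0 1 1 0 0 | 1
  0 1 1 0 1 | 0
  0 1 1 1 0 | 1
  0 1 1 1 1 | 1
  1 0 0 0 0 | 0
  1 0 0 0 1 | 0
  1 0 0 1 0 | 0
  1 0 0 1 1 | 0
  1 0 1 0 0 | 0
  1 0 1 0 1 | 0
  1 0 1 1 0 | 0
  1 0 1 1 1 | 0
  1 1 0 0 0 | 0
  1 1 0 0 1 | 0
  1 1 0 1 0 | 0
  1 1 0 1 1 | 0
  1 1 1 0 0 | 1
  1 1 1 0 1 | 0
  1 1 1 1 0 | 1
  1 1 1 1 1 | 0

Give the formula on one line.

  ~e = 10101010101010101010101010101010
  (~e & b) = 00000000101010100000000010101010
  (c & (~e & b)) = 00000000000010100000000000001010
  ~a = 11111111111111110000000000000000
  ~c = 11110000111100001111000011110000
  (~c | e) = 11110101111101011111010111110101
  ((~c | e) & d) = 00110001001100010011000100110001
  (~a & ((~c | e) & d)) = 00110001001100010000000000000000
  ~d = 11001100110011001100110011001100
  (~d | b) = 11001100111111111100110011111111
  ((~a & ((~c | e) & d)) & (~d | b)) = 00000000001100010000000000000000
  ((c & (~e & b)) | ((~a & ((~c | e) & d)) & (~d | b))) = 00000000001110110000000000001010

((c & (~e & b)) | ((~a & ((~c | e) & d)) & (~d | b)))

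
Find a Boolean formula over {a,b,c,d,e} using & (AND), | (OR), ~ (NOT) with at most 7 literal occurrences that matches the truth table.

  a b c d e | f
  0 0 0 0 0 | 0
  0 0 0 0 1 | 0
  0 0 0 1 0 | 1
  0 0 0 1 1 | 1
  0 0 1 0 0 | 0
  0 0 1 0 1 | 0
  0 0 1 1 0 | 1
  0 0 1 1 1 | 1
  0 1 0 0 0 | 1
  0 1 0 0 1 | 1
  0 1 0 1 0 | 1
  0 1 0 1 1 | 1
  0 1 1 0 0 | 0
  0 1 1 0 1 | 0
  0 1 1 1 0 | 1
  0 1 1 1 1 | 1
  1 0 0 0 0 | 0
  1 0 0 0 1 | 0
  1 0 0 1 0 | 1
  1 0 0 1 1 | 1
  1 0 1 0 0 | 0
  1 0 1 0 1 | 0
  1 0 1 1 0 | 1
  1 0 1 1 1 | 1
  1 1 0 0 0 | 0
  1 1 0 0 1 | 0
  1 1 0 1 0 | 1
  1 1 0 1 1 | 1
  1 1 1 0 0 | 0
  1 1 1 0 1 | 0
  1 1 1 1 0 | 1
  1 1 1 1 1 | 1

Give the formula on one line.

  ~c = 11110000111100001111000011110000
  (~c & b) = 00000000111100000000000011110000
  ~a = 11111111111111110000000000000000
  ((~c & b) & ~a) = 00000000111100000000000000000000
  (((~c & b) & ~a) | d) = 00110011111100110011001100110011

(((~c & b) & ~a) | d)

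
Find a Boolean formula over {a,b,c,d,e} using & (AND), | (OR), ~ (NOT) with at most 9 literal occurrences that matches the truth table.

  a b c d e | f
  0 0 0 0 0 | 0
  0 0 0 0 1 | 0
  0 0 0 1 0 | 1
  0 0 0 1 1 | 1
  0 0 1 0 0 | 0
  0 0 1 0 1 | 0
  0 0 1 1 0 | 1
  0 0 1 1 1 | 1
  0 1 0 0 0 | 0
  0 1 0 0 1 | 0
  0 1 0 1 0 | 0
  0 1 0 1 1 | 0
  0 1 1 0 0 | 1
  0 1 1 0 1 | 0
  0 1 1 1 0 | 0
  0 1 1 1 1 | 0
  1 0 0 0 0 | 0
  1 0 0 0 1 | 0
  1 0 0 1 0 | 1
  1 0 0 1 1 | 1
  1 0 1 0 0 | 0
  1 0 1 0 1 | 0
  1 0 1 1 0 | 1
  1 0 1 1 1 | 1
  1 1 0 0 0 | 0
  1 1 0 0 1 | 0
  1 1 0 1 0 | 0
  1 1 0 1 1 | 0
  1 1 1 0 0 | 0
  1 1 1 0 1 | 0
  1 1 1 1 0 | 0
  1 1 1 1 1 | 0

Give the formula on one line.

  ~b = 11111111000000001111111100000000
  ~d = 11001100110011001100110011001100
  (~b | ~d) = 11111111110011001111111111001100
  ~a = 11111111111111110000000000000000
  (b & ~a) = 00000000111111110000000000000000
  ~c = 11110000111100001111000011110000
  (d | ~c) = 11110011111100111111001111110011
  ~e = 10101010101010101010101010101010
  ((d | ~c) | ~e) = 11111011111110111111101111111011
  ((b & ~a) & ((d | ~c) | ~e)) = 00000000111110110000000000000000
  (c & ((b & ~a) & ((d | ~c) | ~e))) = 00000000000010110000000000000000
  ((c & ((b & ~a) & ((d | ~c) | ~e))) | d) = 00110011001110110011001100110011
  ((~b | ~d) & ((c & ((b & ~a) & ((d | ~c) | ~e))) | d)) = 00110011000010000011001100000000

((~b | ~d) & ((c & ((b & ~a) & ((d | ~c) | ~e))) | d))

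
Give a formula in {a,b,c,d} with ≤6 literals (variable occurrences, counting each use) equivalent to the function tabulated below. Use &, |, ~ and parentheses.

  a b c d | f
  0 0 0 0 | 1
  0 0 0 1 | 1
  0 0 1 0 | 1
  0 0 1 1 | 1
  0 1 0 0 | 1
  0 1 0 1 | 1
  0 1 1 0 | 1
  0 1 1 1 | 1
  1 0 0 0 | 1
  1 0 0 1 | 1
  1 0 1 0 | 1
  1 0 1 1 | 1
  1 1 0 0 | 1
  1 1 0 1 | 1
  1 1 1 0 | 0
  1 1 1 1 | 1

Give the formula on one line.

  ~c = 1100110011001100
  (~c & a) = 0000000011001100
  (a & d) = 0000000001010101
  ((~c & a) | (a & d)) = 0000000011011101
  ~a = 1111111100000000
  ~b = 1111000011110000
  (~a | ~b) = 1111111111110000
  (((~c & a) | (a & d)) | (~a | ~b)) = 1111111111111101

(((~c & a) | (a & d)) | (~a | ~b))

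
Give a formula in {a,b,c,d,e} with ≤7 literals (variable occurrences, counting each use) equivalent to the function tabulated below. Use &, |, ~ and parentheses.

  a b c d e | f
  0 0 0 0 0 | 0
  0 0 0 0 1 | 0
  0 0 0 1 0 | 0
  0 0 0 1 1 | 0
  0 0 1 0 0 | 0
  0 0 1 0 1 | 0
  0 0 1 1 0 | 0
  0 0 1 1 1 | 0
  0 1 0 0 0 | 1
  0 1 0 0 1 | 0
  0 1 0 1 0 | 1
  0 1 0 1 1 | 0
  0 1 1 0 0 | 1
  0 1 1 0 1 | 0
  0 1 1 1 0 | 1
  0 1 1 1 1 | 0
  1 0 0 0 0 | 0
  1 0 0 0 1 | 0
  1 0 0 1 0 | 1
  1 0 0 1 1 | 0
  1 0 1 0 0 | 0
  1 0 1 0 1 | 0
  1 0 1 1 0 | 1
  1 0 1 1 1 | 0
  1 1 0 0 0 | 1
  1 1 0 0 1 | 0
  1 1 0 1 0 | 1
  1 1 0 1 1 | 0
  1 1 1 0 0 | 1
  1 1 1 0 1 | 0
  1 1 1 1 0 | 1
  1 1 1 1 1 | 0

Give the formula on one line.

  ~e = 10101010101010101010101010101010
  (e | d) = 01110111011101110111011101110111
  ~b = 11111111000000001111111100000000
  ((e | d) & ~b) = 01110111000000000111011100000000
  (a & ((e | d) & ~b)) = 00000000000000000111011100000000
  ((a & ((e | d) & ~b)) | e) = 01010101010101010111011101010101
  (b | ((a & ((e | d) & ~b)) | e)) = 01010101111111110111011111111111
  (~e & (b | ((a & ((e | d) & ~b)) | e))) = 00000000101010100010001010101010

(~e & (b | ((a & ((e | d) & ~b)) | e)))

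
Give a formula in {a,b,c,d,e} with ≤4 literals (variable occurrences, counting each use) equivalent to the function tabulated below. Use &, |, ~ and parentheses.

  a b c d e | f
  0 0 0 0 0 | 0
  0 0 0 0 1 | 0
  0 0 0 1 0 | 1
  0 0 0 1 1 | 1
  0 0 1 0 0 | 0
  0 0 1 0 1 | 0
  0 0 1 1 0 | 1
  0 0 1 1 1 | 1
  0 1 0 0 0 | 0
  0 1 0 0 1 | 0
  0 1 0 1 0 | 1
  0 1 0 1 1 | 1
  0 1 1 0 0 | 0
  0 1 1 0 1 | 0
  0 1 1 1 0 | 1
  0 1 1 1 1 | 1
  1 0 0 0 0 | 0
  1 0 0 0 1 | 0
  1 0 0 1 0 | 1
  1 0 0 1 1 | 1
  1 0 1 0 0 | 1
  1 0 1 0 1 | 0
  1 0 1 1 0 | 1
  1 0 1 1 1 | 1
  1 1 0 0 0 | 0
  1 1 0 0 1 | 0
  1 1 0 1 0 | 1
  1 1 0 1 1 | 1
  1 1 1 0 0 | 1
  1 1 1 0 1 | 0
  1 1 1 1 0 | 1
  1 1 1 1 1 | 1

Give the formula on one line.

  ~e = 10101010101010101010101010101010
  (c & ~e) = 00001010000010100000101000001010
  (a & (c & ~e)) = 00000000000000000000101000001010
  (d | (a & (c & ~e))) = 00110011001100110011101100111011

(d | (a & (c & ~e)))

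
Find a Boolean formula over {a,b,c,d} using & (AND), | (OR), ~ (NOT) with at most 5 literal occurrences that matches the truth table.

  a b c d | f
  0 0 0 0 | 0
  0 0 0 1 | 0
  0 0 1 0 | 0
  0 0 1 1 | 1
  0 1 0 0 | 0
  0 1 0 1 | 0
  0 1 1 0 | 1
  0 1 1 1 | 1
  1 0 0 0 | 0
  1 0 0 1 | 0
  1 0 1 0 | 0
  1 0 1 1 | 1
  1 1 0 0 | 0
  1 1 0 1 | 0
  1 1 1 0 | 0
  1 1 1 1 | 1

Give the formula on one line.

  ~a = 1111111100000000
  (~a & b) = 0000111100000000
  ((~a & b) & c) = 0000001100000000
  (d & c) = 0001000100010001
  (((~a & b) & c) | (d & c)) = 0001001100010001

(((~a & b) & c) | (d & c))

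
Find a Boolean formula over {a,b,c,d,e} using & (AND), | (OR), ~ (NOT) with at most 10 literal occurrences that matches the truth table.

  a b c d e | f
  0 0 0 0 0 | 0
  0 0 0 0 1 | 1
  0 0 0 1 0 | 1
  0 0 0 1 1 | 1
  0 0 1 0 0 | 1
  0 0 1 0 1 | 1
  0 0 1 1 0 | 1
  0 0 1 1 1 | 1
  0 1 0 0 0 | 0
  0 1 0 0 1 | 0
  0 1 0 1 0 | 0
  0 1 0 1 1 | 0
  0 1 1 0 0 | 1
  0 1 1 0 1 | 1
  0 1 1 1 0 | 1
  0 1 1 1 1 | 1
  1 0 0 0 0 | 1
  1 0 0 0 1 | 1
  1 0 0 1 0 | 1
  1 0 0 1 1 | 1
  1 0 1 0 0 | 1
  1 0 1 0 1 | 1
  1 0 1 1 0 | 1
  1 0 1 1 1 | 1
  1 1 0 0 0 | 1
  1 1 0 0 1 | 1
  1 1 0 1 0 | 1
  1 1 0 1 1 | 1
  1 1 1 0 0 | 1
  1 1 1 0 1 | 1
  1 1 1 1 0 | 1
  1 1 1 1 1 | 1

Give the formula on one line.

  (a | e) = 01010101010101011111111111111111
  ~a = 11111111111111110000000000000000
  (~a & d) = 00110011001100110000000000000000
  ((a | e) | (~a & d)) = 01110111011101111111111111111111
  ~c = 11110000111100001111000011110000
  ~b = 11111111000000001111111100000000
  (~b | c) = 11111111000011111111111100001111
  (~c & (~b | c)) = 11110000000000001111000000000000
  (((a | e) | (~a & d)) & (~c & (~b | c))) = 01110000000000001111000000000000
  (c | (((a | e) | (~a & d)) & (~c & (~b | c)))) = 01111111000011111111111100001111
  (a | (c | (((a | e) | (~a & d)) & (~c & (~b | c))))) = 01111111000011111111111111111111

(a | (c | (((a | e) | (~a & d)) & (~c & (~b | c)))))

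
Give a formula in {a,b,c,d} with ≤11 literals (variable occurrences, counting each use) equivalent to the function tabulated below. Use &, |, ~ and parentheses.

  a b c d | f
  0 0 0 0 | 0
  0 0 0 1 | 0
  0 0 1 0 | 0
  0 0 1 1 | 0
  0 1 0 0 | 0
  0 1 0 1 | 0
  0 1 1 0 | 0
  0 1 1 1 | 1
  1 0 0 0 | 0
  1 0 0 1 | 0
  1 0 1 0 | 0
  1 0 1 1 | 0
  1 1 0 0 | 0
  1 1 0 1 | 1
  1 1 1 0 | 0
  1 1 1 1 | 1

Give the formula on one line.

  (d & b) = 0000010100000101
  ((d & b) & a) = 0000000000000101
  ~a = 1111111100000000
  (~a & d) = 0101010100000000
  (d & c) = 0001000100010001
  ((~a & d) & (d & c)) = 0001000100000000
  (b & ((~a & d) & (d & c))) = 0000000100000000
  (((d & b) & a) | (b & ((~a & d) & (d & c)))) = 0000000100000101

(((d & b) & a) | (b & ((~a & d) & (d & c))))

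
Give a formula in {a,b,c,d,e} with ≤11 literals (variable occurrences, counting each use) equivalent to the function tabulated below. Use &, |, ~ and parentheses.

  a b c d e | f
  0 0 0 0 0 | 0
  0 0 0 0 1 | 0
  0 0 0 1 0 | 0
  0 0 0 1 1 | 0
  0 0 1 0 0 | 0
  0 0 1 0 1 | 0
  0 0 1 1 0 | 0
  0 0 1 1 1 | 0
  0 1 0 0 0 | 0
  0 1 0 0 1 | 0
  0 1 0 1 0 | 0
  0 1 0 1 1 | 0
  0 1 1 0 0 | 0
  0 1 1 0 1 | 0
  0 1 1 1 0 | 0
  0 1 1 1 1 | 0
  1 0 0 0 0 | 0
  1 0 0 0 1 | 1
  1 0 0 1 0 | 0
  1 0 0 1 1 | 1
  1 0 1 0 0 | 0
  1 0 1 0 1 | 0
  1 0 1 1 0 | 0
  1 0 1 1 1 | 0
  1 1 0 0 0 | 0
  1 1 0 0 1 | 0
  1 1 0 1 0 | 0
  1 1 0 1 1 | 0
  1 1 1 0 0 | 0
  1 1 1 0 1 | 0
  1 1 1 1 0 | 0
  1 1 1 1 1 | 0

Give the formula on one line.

  (e & a) = 00000000000000000101010101010101
  ~b = 11111111000000001111111100000000
  (~b | c) = 11111111000011111111111100001111
  (a & (~b | c)) = 00000000000000001111111100001111
  (b | e) = 01010101111111110101010111111111
  ((a & (~b | c)) & (b | e)) = 00000000000000000101010100001111
  ~e = 10101010101010101010101010101010
  ~c = 11110000111100001111000011110000
  (~e | ~c) = 11111010111110101111101011111010
  (((a & (~b | c)) & (b | e)) & (~e | ~c)) = 00000000000000000101000000001010
  ((e & a) & (((a & (~b | c)) & (b | e)) & (~e | ~c))) = 00000000000000000101000000000000

((e & a) & (((a & (~b | c)) & (b | e)) & (~e | ~c)))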